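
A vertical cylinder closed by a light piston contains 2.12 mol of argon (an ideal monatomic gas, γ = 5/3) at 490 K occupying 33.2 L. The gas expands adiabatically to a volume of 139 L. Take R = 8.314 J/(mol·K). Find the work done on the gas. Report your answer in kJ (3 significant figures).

W ≈ -7.97 kJ

Adiabatic: TV^(γ−1) = const with γ = 5/3.
T₂ = T₁ (V₁/V₂)^(γ−1) = 490 × (33.2/139)^0.667 = 490 × 0.385 = 188.6 K.
W_by = nCᵥ(T₁ − T₂) = (2.12)(12.47)(490 − 188.6) = 7968 J.
Work on gas = −W_by = -7968 J.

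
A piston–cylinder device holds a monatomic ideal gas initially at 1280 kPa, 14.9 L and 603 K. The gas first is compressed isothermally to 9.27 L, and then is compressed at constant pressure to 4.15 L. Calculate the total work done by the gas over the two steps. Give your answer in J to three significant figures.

W_total ≈ -19600 J

Step 1 (isothermal): W = P₁V₁ ln(V₂/V₁) = (19072) ln(9.27/14.9) = -9051 J.
After step 1: P = 2057 kPa, V = 9.27 L, T = 603 K.
Step 2 (isobaric): W = PΔV = (2057 kPa)(4.15 − 9.27 L) = -10534 J.
W_total = -9051 − 10534 = -19585 J.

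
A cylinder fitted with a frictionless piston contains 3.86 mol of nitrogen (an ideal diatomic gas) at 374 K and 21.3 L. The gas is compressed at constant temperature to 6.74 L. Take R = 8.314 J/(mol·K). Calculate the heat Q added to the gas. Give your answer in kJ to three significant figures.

Q ≈ -13.8 kJ

Isothermal ⇒ ΔU = 0, so Q = W = nRT ln(V₂/V₁).
Q = (3.86)(8.314)(374) ln(6.74/21.3) = 12002 × -1.151 = -13811 J.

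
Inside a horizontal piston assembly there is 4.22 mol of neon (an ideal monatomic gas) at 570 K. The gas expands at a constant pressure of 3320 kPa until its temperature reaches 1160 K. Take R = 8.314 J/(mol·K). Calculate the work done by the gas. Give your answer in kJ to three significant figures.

W ≈ 20.7 kJ

Isobaric: W = P ΔV = nR ΔT.
W = (4.22)(8.314)(1160 − 570) = 20700 J.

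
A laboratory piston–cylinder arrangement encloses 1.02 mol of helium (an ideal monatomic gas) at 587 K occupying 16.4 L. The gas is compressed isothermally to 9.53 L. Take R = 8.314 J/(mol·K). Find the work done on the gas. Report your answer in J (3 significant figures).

W ≈ 2700 J

Isothermal: W = nRT ln(V₂/V₁).
W = (1.02)(8.314)(587) × ln(9.53/16.4)
  = 4978 × -0.5428
W_by_gas = -2702 J; work on gas = −W_by = 2702 J.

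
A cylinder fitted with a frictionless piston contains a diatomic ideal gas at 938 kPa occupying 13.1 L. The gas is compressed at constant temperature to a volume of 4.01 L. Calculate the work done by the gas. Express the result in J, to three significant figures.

W ≈ -14500 J

Isothermal: W = nRT ln(V₂/V₁) = P₁V₁ ln(V₂/V₁).
P₁V₁ = (938 kPa)(13.1 L) = 12288 J.
W = 12288 × ln(4.01/13.1) = 12288 × -1.184
W_by_gas = -14547 J.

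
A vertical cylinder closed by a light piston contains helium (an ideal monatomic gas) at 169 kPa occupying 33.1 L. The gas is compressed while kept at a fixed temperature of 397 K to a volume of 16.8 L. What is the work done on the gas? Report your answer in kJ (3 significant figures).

W ≈ 3.79 kJ

Isothermal: W = nRT ln(V₂/V₁) = P₁V₁ ln(V₂/V₁).
P₁V₁ = (169 kPa)(33.1 L) = 5594 J.
W = 5594 × ln(16.8/33.1) = 5594 × -0.6782
W_by_gas = -3794 J; work on gas = −W_by = 3794 J.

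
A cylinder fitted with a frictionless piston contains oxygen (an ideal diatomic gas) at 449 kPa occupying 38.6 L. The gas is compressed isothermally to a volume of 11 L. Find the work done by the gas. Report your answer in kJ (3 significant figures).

W ≈ -21.8 kJ

Isothermal: W = nRT ln(V₂/V₁) = P₁V₁ ln(V₂/V₁).
P₁V₁ = (449 kPa)(38.6 L) = 17331 J.
W = 17331 × ln(11/38.6) = 17331 × -1.255
W_by_gas = -21757 J.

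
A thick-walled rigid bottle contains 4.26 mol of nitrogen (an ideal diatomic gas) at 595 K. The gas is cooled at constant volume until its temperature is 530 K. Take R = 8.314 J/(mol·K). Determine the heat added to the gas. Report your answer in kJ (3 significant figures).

Q ≈ -5.76 kJ

Constant volume ⇒ W = 0, so Q = ΔU = nCᵥΔT with Cᵥ = 5R/2 = 20.79 J/(mol·K).
ΔU = (4.26)(20.79)(530 − 595) = -5755 J.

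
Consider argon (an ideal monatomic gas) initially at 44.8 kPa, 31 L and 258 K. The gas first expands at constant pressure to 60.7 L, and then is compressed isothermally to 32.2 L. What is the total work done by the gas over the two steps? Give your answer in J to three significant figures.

Step 1 (isobaric): W = PΔV = (44.8 kPa)(60.7 − 31 L) = 1331 J.
After step 1: P = 44.8 kPa, V = 60.7 L, T = 505.2 K.
Step 2 (isothermal): W = P₁V₁ ln(V₂/V₁) = (2719) ln(32.2/60.7) = -1724 J.
W_total = 1331 − 1724 = -393.5 J.

W_total ≈ -393 J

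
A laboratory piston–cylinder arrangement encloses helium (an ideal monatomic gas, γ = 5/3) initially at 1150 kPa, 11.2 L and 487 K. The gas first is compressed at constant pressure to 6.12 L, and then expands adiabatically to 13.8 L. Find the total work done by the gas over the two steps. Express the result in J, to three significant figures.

W_total ≈ -1420 J

Step 1 (isobaric): W = PΔV = (1150 kPa)(6.12 − 11.2 L) = -5842 J.
After step 1: P = 1150 kPa, V = 6.12 L, T = 266.1 K.
Step 2 (adiabatic): W = (P₁V₁ − P₂V₂)/(γ−1) = (7038 − 4093)/0.667 = 4418 J.
W_total = -5842 + 4418 = -1424 J.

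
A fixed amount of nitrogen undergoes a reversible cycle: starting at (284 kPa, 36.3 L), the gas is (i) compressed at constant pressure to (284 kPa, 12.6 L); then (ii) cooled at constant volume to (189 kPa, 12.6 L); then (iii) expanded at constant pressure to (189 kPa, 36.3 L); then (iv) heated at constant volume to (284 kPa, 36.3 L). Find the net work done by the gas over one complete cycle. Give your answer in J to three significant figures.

Constant-volume legs do no work.
W(i) = (284)(12.6 − 36.3) = -6731 J; W(iii) = (189)(36.3 − 12.6) = 4479 J.
W_net = -6731 + 4479 = -2251 J (the counter-clockwise enclosed area).

W_net ≈ -2250 J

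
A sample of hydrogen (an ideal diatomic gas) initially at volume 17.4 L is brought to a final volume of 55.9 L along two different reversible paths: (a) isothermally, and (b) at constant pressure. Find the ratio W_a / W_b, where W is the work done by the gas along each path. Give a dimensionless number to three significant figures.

W_a / W_b ≈ 0.527

Path (a) isothermal: W = P₁V₁ ln(V₂/V₁) → W_a/(P₁V₁) = 1.167.
Path (b) isobaric: W = P₁(V₂ − V₁) → W_b/(P₁V₁) = 2.213.
W_a / W_b = 1.167 / 2.213 = 0.5275.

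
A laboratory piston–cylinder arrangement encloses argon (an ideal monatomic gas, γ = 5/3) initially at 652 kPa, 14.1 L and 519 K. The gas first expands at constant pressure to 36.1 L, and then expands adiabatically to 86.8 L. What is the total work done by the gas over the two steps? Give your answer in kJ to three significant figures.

Step 1 (isobaric): W = PΔV = (652 kPa)(36.1 − 14.1 L) = 14344 J.
After step 1: P = 652 kPa, V = 36.1 L, T = 1329 K.
Step 2 (adiabatic): W = (P₁V₁ − P₂V₂)/(γ−1) = (23537 − 13114)/0.667 = 15634 J.
W_total = 14344 + 15634 = 29978 J.

W_total ≈ 30.0 kJ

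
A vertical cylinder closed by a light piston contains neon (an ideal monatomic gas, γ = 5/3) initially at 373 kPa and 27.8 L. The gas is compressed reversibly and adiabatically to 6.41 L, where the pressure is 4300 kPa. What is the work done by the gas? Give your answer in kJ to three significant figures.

Adiabatic: W = (P₁V₁ − P₂V₂)/(γ − 1) with γ = 5/3.
P₁V₁ = 10369 J, P₂V₂ = 27563 J.
W = (10369 − 27563) / 0.6667 = -25790 J.

W ≈ -25.8 kJ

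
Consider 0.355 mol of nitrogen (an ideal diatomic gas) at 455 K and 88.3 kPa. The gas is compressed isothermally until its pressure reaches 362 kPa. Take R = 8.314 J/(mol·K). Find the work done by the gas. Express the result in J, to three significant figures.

Isothermal process: W = nRT ln(V₂/V₁) = nRT ln(P₁/P₂).
W = (0.355)(8.314)(455) × ln(88.3/362)
  = 1343 × ln(0.2439) = 1343 × -1.411
W_by_gas = -1895 J.

W ≈ -1890 J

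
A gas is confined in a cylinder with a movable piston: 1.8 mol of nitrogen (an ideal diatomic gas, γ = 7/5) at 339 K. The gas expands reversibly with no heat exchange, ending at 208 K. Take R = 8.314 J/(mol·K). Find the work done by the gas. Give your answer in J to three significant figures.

W ≈ 4900 J

Adiabatic ⇒ Q = 0, so W_by = −ΔU = nCᵥ(T₁ − T₂).
Cᵥ = 5R/2 = 20.79 J/(mol·K).
W = (1.8)(20.79)(339 − 208) = 4901 J.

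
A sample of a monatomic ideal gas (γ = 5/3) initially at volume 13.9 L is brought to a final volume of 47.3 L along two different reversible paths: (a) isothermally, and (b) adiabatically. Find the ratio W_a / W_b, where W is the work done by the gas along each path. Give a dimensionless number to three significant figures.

Path (a) isothermal: W = P₁V₁ ln(V₂/V₁) → W_a/(P₁V₁) = 1.225.
Path (b) adiabatic: W = P₁V₁(1 − (V₁/V₂)^(γ−1))/(γ−1) → W_b/(P₁V₁) = 0.837.
W_a / W_b = 1.225 / 0.837 = 1.463.

W_a / W_b ≈ 1.46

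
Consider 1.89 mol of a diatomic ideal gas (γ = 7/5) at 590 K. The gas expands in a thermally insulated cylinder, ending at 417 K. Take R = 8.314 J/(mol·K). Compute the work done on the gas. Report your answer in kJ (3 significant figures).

W ≈ -6.80 kJ

Adiabatic ⇒ Q = 0, so W_by = −ΔU = nCᵥ(T₁ − T₂).
Cᵥ = 5R/2 = 20.79 J/(mol·K).
W = (1.89)(20.79)(590 − 417) = 6796 J.
Work on gas = −W_by = -6796 J.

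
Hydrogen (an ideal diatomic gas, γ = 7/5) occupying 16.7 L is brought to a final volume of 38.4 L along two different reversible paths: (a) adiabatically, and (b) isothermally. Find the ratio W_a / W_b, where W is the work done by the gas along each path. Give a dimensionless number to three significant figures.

W_a / W_b ≈ 0.851

Path (a) adiabatic: W = P₁V₁(1 − (V₁/V₂)^(γ−1))/(γ−1) → W_a/(P₁V₁) = 0.7082.
Path (b) isothermal: W = P₁V₁ ln(V₂/V₁) → W_b/(P₁V₁) = 0.8326.
W_a / W_b = 0.7082 / 0.8326 = 0.8505.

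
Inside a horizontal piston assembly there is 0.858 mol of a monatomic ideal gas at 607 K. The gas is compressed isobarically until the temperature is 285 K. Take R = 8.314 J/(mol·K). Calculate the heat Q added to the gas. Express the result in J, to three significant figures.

Isobaric: W = nRΔT = (0.858)(8.314)(-322) = -2297 J.
ΔU = nCᵥΔT with Cᵥ = 3R/2: ΔU = (0.858)(12.47)(-322) = -3445 J.
Q = ΔU + W = -3445 − 2297 = -5742 J.

Q ≈ -5740 J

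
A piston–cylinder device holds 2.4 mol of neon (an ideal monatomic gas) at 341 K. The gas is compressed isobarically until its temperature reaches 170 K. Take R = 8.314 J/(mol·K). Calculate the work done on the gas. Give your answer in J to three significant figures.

Isobaric: W = P ΔV = nR ΔT.
W = (2.4)(8.314)(170 − 341) = -3412 J.
Work on gas = −W_by = 3412 J.

W ≈ 3410 J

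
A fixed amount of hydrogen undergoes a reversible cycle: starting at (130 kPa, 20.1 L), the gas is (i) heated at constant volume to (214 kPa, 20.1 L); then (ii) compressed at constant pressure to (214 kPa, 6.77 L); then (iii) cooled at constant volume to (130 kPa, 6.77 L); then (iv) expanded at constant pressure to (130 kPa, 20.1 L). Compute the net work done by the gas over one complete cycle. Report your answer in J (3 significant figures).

Constant-volume legs do no work.
W(ii) = (214)(6.77 − 20.1) = -2853 J; W(iv) = (130)(20.1 − 6.77) = 1733 J.
W_net = -2853 + 1733 = -1120 J (the counter-clockwise enclosed area).

W_net ≈ -1120 J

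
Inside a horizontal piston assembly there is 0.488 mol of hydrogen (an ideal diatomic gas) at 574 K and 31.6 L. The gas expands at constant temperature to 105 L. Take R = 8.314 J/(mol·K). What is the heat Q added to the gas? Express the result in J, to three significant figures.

Q ≈ 2800 J

Isothermal ⇒ ΔU = 0, so Q = W = nRT ln(V₂/V₁).
Q = (0.488)(8.314)(574) ln(105/31.6) = 2329 × 1.201 = 2796 J.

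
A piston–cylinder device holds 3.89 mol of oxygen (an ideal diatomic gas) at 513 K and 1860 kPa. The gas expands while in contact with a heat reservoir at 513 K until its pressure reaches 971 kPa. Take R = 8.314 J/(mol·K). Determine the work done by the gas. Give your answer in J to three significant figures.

Isothermal process: W = nRT ln(V₂/V₁) = nRT ln(P₁/P₂).
W = (3.89)(8.314)(513) × ln(1860/971)
  = 16591 × ln(1.916) = 16591 × 0.65
W_by_gas = 10784 J.

W ≈ 10800 J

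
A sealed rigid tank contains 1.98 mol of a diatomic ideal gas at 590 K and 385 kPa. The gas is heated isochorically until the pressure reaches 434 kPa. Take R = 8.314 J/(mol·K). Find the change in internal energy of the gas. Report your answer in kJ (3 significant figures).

ΔU ≈ 3.09 kJ

Constant volume ⇒ W = 0, so Q = ΔU = nCᵥΔT with Cᵥ = 5R/2 = 20.79 J/(mol·K).
At constant V, T₂/T₁ = P₂/P₁ ⇒ ΔT = T₁(P₂/P₁ − 1) = 590·(434/385 − 1) = 75.09 K.
ΔU = (1.98)(20.79)(75.09) = 3090 J.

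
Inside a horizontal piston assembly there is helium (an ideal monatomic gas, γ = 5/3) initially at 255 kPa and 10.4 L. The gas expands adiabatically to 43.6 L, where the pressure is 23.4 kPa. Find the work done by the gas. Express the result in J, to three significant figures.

W ≈ 2450 J

Adiabatic: W = (P₁V₁ − P₂V₂)/(γ − 1) with γ = 5/3.
P₁V₁ = 2652 J, P₂V₂ = 1020 J.
W = (2652 − 1020) / 0.6667 = 2448 J.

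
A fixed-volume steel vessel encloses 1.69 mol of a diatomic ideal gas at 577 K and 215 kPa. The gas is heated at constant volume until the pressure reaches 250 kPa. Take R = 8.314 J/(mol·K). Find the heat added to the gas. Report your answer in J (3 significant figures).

Q ≈ 3300 J

Constant volume ⇒ W = 0, so Q = ΔU = nCᵥΔT with Cᵥ = 5R/2 = 20.79 J/(mol·K).
At constant V, T₂/T₁ = P₂/P₁ ⇒ ΔT = T₁(P₂/P₁ − 1) = 577·(250/215 − 1) = 93.93 K.
ΔU = (1.69)(20.79)(93.93) = 3299 J.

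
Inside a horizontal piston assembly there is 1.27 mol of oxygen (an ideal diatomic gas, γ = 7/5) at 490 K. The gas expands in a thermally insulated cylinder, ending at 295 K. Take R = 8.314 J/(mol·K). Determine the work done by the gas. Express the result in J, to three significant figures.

W ≈ 5150 J

Adiabatic ⇒ Q = 0, so W_by = −ΔU = nCᵥ(T₁ − T₂).
Cᵥ = 5R/2 = 20.79 J/(mol·K).
W = (1.27)(20.79)(490 − 295) = 5147 J.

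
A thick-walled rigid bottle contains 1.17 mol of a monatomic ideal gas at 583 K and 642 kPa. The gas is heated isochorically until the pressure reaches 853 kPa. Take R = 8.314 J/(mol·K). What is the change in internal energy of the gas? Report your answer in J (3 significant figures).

ΔU ≈ 2800 J

Constant volume ⇒ W = 0, so Q = ΔU = nCᵥΔT with Cᵥ = 3R/2 = 12.47 J/(mol·K).
At constant V, T₂/T₁ = P₂/P₁ ⇒ ΔT = T₁(P₂/P₁ − 1) = 583·(853/642 − 1) = 191.6 K.
ΔU = (1.17)(12.47)(191.6) = 2796 J.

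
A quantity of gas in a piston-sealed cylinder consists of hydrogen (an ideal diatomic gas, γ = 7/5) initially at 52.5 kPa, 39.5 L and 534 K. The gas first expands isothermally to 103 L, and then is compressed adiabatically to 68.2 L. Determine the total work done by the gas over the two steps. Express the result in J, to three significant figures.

W_total ≈ 1060 J

Step 1 (isothermal): W = P₁V₁ ln(V₂/V₁) = (2074) ln(103/39.5) = 1988 J.
After step 1: P = 20.13 kPa, V = 103 L, T = 534 K.
Step 2 (adiabatic): W = (P₁V₁ − P₂V₂)/(γ−1) = (2074 − 2446)/0.4 = -929.5 J.
W_total = 1988 − 929.5 = 1058 J.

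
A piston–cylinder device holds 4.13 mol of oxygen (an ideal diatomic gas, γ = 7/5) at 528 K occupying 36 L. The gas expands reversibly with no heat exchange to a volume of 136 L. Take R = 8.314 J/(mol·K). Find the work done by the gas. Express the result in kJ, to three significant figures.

W ≈ 18.7 kJ

Adiabatic: TV^(γ−1) = const with γ = 7/5.
T₂ = T₁ (V₁/V₂)^(γ−1) = 528 × (36/136)^0.4 = 528 × 0.5876 = 310.3 K.
W_by = nCᵥ(T₁ − T₂) = (4.13)(20.79)(528 − 310.3) = 18690 J.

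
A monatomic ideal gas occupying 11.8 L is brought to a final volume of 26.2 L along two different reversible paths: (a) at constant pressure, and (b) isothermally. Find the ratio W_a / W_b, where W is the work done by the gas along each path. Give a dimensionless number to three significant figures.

W_a / W_b ≈ 1.53

Path (a) isobaric: W = P₁(V₂ − V₁) → W_a/(P₁V₁) = 1.22.
Path (b) isothermal: W = P₁V₁ ln(V₂/V₁) → W_b/(P₁V₁) = 0.7977.
W_a / W_b = 1.22 / 0.7977 = 1.53.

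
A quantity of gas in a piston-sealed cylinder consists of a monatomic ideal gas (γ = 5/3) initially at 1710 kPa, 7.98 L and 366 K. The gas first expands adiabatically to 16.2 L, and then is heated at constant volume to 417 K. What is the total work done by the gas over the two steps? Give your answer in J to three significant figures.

W_total ≈ 7700 J

Step 1 (adiabatic): W = (P₁V₁ − P₂V₂)/(γ−1) = (13646 − 8511)/0.667 = 7702 J.
Step 2 (isochoric): W = 0 (constant volume).
W_total = 7702 + 0 = 7702 J.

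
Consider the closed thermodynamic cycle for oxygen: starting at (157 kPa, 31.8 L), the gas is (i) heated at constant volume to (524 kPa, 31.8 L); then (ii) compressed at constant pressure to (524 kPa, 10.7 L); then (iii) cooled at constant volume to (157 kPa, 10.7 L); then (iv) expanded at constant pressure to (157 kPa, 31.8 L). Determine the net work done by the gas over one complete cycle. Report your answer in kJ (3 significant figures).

W_net ≈ -7.74 kJ

Constant-volume legs do no work.
W(ii) = (524)(10.7 − 31.8) = -11056 J; W(iv) = (157)(31.8 − 10.7) = 3313 J.
W_net = -11056 + 3313 = -7744 J (the counter-clockwise enclosed area).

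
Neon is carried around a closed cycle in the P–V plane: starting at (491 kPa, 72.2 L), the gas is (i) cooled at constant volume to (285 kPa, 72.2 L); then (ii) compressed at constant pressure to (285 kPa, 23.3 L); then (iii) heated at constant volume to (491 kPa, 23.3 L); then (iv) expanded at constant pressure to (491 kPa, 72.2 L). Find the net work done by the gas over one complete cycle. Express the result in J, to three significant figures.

Constant-volume legs do no work.
W(ii) = (285)(23.3 − 72.2) = -13937 J; W(iv) = (491)(72.2 − 23.3) = 24010 J.
W_net = -13937 + 24010 = 10073 J (the clockwise enclosed area).

W_net ≈ 10100 J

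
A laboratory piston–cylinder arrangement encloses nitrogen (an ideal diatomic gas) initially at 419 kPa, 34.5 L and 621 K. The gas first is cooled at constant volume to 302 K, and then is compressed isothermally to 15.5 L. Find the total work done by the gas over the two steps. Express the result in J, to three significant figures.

W_total ≈ -5620 J

Step 1 (isochoric): W = 0 (constant volume).
After step 1: P = 203.8 kPa (V unchanged).
Step 2 (isothermal): W = P₁V₁ ln(V₂/V₁) = (7030) ln(15.5/34.5) = -5625 J.
W_total = 0 − 5625 = -5625 J.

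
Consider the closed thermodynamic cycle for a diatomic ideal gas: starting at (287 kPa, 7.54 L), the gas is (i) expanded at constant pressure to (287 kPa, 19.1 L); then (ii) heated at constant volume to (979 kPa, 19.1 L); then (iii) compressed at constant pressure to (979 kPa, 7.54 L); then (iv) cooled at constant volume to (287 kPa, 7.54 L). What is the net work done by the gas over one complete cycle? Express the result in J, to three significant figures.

W_net ≈ -8000 J

Constant-volume legs do no work.
W(i) = (287)(19.1 − 7.54) = 3318 J; W(iii) = (979)(7.54 − 19.1) = -11317 J.
W_net = 3318 − 11317 = -8000 J (the counter-clockwise enclosed area).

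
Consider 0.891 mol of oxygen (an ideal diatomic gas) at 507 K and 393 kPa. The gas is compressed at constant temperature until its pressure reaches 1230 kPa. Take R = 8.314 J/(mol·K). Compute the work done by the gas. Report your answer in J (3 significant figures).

Isothermal process: W = nRT ln(V₂/V₁) = nRT ln(P₁/P₂).
W = (0.891)(8.314)(507) × ln(393/1230)
  = 3756 × ln(0.3195) = 3756 × -1.141
W_by_gas = -4285 J.

W ≈ -4290 J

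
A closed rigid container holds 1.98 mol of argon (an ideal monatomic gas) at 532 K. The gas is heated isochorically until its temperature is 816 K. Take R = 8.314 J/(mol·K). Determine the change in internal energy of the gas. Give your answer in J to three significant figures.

ΔU ≈ 7010 J

Constant volume ⇒ W = 0, so Q = ΔU = nCᵥΔT with Cᵥ = 3R/2 = 12.47 J/(mol·K).
ΔU = (1.98)(12.47)(816 − 532) = 7013 J.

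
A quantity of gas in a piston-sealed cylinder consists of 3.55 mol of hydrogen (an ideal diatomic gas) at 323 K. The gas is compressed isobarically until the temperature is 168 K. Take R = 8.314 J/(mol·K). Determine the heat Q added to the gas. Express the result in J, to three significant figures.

Q ≈ -16000 J

Isobaric: W = nRΔT = (3.55)(8.314)(-155) = -4575 J.
ΔU = nCᵥΔT with Cᵥ = 5R/2: ΔU = (3.55)(20.79)(-155) = -11437 J.
Q = ΔU + W = -11437 − 4575 = -16012 J.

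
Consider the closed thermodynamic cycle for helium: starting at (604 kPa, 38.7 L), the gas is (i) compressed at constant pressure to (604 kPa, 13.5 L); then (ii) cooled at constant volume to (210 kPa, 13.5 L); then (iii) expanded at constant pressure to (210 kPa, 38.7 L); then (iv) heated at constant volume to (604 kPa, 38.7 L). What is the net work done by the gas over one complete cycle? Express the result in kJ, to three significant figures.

Constant-volume legs do no work.
W(i) = (604)(13.5 − 38.7) = -15221 J; W(iii) = (210)(38.7 − 13.5) = 5292 J.
W_net = -15221 + 5292 = -9929 J (the counter-clockwise enclosed area).

W_net ≈ -9.93 kJ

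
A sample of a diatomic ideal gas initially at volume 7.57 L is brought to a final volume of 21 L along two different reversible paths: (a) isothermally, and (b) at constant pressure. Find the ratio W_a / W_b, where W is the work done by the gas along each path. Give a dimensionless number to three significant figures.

Path (a) isothermal: W = P₁V₁ ln(V₂/V₁) → W_a/(P₁V₁) = 1.02.
Path (b) isobaric: W = P₁(V₂ − V₁) → W_b/(P₁V₁) = 1.774.
W_a / W_b = 1.02 / 1.774 = 0.5751.

W_a / W_b ≈ 0.575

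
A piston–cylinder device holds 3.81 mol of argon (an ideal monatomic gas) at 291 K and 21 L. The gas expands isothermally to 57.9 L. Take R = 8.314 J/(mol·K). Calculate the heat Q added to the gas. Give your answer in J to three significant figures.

Q ≈ 9350 J

Isothermal ⇒ ΔU = 0, so Q = W = nRT ln(V₂/V₁).
Q = (3.81)(8.314)(291) ln(57.9/21) = 9218 × 1.014 = 9349 J.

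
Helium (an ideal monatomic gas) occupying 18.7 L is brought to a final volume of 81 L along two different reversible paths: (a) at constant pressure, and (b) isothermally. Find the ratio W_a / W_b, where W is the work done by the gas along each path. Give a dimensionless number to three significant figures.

Path (a) isobaric: W = P₁(V₂ − V₁) → W_a/(P₁V₁) = 3.332.
Path (b) isothermal: W = P₁V₁ ln(V₂/V₁) → W_b/(P₁V₁) = 1.466.
W_a / W_b = 3.332 / 1.466 = 2.273.

W_a / W_b ≈ 2.27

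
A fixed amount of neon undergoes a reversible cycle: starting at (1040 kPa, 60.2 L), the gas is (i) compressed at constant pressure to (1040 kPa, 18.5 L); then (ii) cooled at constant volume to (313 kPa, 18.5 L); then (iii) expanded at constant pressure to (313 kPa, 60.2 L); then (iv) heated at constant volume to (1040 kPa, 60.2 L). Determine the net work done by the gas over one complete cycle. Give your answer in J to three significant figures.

Constant-volume legs do no work.
W(i) = (1040)(18.5 − 60.2) = -43368 J; W(iii) = (313)(60.2 − 18.5) = 13052 J.
W_net = -43368 + 13052 = -30316 J (the counter-clockwise enclosed area).

W_net ≈ -30300 J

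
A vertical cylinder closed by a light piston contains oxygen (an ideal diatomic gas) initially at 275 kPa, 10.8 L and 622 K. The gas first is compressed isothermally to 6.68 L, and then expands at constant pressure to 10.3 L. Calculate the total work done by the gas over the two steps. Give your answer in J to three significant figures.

Step 1 (isothermal): W = P₁V₁ ln(V₂/V₁) = (2970) ln(6.68/10.8) = -1427 J.
After step 1: P = 444.6 kPa, V = 6.68 L, T = 622 K.
Step 2 (isobaric): W = PΔV = (444.6 kPa)(10.3 − 6.68 L) = 1609 J.
W_total = -1427 + 1609 = 182.6 J.

W_total ≈ 183 J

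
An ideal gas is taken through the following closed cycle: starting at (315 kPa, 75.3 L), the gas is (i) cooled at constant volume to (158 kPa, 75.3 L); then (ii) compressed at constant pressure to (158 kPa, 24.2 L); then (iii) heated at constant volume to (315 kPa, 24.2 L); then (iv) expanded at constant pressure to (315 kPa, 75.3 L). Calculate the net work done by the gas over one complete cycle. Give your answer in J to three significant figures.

W_net ≈ 8020 J

Constant-volume legs do no work.
W(ii) = (158)(24.2 − 75.3) = -8074 J; W(iv) = (315)(75.3 − 24.2) = 16096 J.
W_net = -8074 + 16096 = 8023 J (the clockwise enclosed area).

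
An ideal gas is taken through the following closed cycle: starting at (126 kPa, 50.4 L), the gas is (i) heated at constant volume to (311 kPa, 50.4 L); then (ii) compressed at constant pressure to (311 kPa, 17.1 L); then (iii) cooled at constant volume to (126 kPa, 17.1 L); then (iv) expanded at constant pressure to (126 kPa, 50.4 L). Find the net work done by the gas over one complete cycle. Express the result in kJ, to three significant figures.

W_net ≈ -6.16 kJ

Constant-volume legs do no work.
W(ii) = (311)(17.1 − 50.4) = -10356 J; W(iv) = (126)(50.4 − 17.1) = 4196 J.
W_net = -10356 + 4196 = -6160 J (the counter-clockwise enclosed area).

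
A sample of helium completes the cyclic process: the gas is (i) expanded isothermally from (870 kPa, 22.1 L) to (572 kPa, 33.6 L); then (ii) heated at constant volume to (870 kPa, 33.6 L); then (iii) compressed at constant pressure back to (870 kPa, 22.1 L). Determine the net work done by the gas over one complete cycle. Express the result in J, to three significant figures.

Leg (i): W = PᵢVᵢ ln(V_f/Vᵢ) = (19227) ln(33.6/22.1) = 8055 J.
Leg (ii): W = 0.
Leg (iii): W = PΔV = (870)(22.1 − 33.6) = -10005 J.
W_net = 8055 − 10005 = -1950 J.

W_net ≈ -1950 J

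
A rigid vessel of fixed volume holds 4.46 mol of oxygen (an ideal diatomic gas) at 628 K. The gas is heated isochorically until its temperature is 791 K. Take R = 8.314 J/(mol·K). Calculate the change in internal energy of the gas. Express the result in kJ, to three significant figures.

ΔU ≈ 15.1 kJ

Constant volume ⇒ W = 0, so Q = ΔU = nCᵥΔT with Cᵥ = 5R/2 = 20.79 J/(mol·K).
ΔU = (4.46)(20.79)(791 − 628) = 15110 J.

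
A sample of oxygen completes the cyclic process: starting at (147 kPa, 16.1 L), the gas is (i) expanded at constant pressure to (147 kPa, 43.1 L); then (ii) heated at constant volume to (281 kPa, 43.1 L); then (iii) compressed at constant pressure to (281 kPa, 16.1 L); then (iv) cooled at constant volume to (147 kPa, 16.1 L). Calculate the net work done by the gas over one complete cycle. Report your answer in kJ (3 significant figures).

W_net ≈ -3.62 kJ

Constant-volume legs do no work.
W(i) = (147)(43.1 − 16.1) = 3969 J; W(iii) = (281)(16.1 − 43.1) = -7587 J.
W_net = 3969 − 7587 = -3618 J (the counter-clockwise enclosed area).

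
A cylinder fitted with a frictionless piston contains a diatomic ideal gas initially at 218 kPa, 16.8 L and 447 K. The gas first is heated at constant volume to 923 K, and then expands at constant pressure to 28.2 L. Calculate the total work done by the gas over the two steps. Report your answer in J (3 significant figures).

W_total ≈ 5130 J

Step 1 (isochoric): W = 0 (constant volume).
After step 1: P = 450.1 kPa (V unchanged).
Step 2 (isobaric): W = PΔV = (450.1 kPa)(28.2 − 16.8 L) = 5132 J.
W_total = 0 + 5132 = 5132 J.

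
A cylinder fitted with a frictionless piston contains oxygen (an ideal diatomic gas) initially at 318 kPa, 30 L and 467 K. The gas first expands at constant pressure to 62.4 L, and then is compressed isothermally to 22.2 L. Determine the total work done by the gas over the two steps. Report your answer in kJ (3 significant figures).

Step 1 (isobaric): W = PΔV = (318 kPa)(62.4 − 30 L) = 10303 J.
After step 1: P = 318 kPa, V = 62.4 L, T = 971.4 K.
Step 2 (isothermal): W = P₁V₁ ln(V₂/V₁) = (19843) ln(22.2/62.4) = -20507 J.
W_total = 10303 − 20507 = -10204 J.

W_total ≈ -10.2 kJ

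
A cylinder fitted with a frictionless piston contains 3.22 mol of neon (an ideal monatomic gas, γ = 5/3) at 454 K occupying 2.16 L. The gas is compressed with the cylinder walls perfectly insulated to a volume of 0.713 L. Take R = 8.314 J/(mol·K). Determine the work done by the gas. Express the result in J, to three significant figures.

Adiabatic: TV^(γ−1) = const with γ = 5/3.
T₂ = T₁ (V₁/V₂)^(γ−1) = 454 × (2.16/0.713)^0.667 = 454 × 2.094 = 950.5 K.
W_by = nCᵥ(T₁ − T₂) = (3.22)(12.47)(454 − 950.5) = -19939 J.

W ≈ -19900 J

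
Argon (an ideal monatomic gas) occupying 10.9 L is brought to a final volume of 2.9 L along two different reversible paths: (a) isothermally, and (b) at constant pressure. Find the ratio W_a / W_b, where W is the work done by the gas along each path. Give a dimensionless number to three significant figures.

W_a / W_b ≈ 1.80

Path (a) isothermal: W = P₁V₁ ln(V₂/V₁) → W_a/(P₁V₁) = -1.324.
Path (b) isobaric: W = P₁(V₂ − V₁) → W_b/(P₁V₁) = -0.7339.
W_a / W_b = -1.324 / -0.7339 = 1.804.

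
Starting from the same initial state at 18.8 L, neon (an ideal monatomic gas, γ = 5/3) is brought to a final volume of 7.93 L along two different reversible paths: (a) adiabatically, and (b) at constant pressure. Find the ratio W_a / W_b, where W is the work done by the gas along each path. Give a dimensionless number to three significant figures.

W_a / W_b ≈ 2.02

Path (a) adiabatic: W = P₁V₁(1 − (V₁/V₂)^(γ−1))/(γ−1) → W_a/(P₁V₁) = -1.167.
Path (b) isobaric: W = P₁(V₂ − V₁) → W_b/(P₁V₁) = -0.5782.
W_a / W_b = -1.167 / -0.5782 = 2.018.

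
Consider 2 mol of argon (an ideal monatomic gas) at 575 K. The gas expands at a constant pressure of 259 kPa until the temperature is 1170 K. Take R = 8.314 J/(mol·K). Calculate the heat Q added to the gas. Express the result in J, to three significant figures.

Isobaric: W = nRΔT = (2)(8.314)(595) = 9894 J.
ΔU = nCᵥΔT with Cᵥ = 3R/2: ΔU = (2)(12.47)(595) = 14840 J.
Q = ΔU + W = 14840 + 9894 = 24734 J.

Q ≈ 24700 J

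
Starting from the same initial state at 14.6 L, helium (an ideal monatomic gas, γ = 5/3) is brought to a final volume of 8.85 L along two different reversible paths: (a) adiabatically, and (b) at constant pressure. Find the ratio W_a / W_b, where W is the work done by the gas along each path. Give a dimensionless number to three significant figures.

Path (a) adiabatic: W = P₁V₁(1 − (V₁/V₂)^(γ−1))/(γ−1) → W_a/(P₁V₁) = -0.5943.
Path (b) isobaric: W = P₁(V₂ − V₁) → W_b/(P₁V₁) = -0.3938.
W_a / W_b = -0.5943 / -0.3938 = 1.509.

W_a / W_b ≈ 1.51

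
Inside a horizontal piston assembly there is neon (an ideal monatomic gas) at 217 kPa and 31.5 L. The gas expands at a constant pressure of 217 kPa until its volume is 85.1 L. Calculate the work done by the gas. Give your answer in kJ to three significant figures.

W ≈ 11.6 kJ

Isobaric: W = P ΔV.
W = (217 kPa)(85.1 − 31.5 L) = (217)(53.6) = 11631 J.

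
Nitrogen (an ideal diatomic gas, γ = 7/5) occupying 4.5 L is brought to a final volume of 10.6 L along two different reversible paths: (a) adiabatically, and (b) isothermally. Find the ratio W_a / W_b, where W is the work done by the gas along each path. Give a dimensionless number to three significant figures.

Path (a) adiabatic: W = P₁V₁(1 − (V₁/V₂)^(γ−1))/(γ−1) → W_a/(P₁V₁) = 0.7254.
Path (b) isothermal: W = P₁V₁ ln(V₂/V₁) → W_b/(P₁V₁) = 0.8568.
W_a / W_b = 0.7254 / 0.8568 = 0.8467.

W_a / W_b ≈ 0.847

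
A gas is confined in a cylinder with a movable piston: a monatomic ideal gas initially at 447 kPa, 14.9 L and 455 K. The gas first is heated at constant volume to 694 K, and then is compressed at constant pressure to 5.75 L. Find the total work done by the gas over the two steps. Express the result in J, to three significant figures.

W_total ≈ -6240 J

Step 1 (isochoric): W = 0 (constant volume).
After step 1: P = 681.8 kPa (V unchanged).
Step 2 (isobaric): W = PΔV = (681.8 kPa)(5.75 − 14.9 L) = -6238 J.
W_total = 0 − 6238 = -6238 J.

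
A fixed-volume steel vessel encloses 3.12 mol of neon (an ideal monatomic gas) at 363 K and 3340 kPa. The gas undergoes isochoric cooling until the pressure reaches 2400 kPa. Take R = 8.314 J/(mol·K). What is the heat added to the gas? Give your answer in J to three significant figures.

Q ≈ -3980 J

Constant volume ⇒ W = 0, so Q = ΔU = nCᵥΔT with Cᵥ = 3R/2 = 12.47 J/(mol·K).
At constant V, T₂/T₁ = P₂/P₁ ⇒ ΔT = T₁(P₂/P₁ − 1) = 363·(2400/3340 − 1) = -102.2 K.
ΔU = (3.12)(12.47)(-102.2) = -3975 J.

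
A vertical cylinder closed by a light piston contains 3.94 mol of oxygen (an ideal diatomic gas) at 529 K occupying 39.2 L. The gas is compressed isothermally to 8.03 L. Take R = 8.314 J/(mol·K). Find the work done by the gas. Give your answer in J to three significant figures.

Isothermal: W = nRT ln(V₂/V₁).
W = (3.94)(8.314)(529) × ln(8.03/39.2)
  = 17329 × -1.585
W_by_gas = -27474 J.

W ≈ -27500 J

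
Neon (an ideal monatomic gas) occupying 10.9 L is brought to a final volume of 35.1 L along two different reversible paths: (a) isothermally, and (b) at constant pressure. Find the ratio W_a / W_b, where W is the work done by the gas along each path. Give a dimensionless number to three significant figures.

W_a / W_b ≈ 0.527

Path (a) isothermal: W = P₁V₁ ln(V₂/V₁) → W_a/(P₁V₁) = 1.169.
Path (b) isobaric: W = P₁(V₂ − V₁) → W_b/(P₁V₁) = 2.22.
W_a / W_b = 1.169 / 2.22 = 0.5267.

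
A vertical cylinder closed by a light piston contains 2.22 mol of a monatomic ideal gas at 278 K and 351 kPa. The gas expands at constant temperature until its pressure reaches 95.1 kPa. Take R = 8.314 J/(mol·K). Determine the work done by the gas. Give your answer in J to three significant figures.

W ≈ 6700 J

Isothermal process: W = nRT ln(V₂/V₁) = nRT ln(P₁/P₂).
W = (2.22)(8.314)(278) × ln(351/95.1)
  = 5131 × ln(3.691) = 5131 × 1.306
W_by_gas = 6700 J.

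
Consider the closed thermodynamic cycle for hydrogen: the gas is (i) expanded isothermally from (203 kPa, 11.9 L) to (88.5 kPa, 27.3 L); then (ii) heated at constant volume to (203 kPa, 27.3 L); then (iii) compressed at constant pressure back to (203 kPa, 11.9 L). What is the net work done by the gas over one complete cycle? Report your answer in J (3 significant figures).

Leg (i): W = PᵢVᵢ ln(V_f/Vᵢ) = (2416) ln(27.3/11.9) = 2006 J.
Leg (ii): W = 0.
Leg (iii): W = PΔV = (203)(11.9 − 27.3) = -3126 J.
W_net = 2006 − 3126 = -1120 J.

W_net ≈ -1120 J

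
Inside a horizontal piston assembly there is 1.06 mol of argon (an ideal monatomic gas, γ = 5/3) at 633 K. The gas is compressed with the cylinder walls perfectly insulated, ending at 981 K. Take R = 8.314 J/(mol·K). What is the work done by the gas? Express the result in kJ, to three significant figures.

Adiabatic ⇒ Q = 0, so W_by = −ΔU = nCᵥ(T₁ − T₂).
Cᵥ = 3R/2 = 12.47 J/(mol·K).
W = (1.06)(12.47)(633 − 981) = -4600 J.

W ≈ -4.60 kJ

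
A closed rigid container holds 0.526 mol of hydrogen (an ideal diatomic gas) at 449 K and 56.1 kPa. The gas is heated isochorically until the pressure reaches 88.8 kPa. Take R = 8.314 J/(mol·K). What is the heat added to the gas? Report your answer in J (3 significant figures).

Constant volume ⇒ W = 0, so Q = ΔU = nCᵥΔT with Cᵥ = 5R/2 = 20.79 J/(mol·K).
At constant V, T₂/T₁ = P₂/P₁ ⇒ ΔT = T₁(P₂/P₁ − 1) = 449·(88.8/56.1 − 1) = 261.7 K.
ΔU = (0.526)(20.79)(261.7) = 2861 J.

Q ≈ 2860 J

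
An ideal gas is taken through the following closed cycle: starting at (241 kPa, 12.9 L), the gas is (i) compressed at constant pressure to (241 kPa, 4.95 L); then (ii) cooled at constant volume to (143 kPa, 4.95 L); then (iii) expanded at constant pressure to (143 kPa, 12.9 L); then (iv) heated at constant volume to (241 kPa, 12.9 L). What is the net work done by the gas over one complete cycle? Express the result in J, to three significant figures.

Constant-volume legs do no work.
W(i) = (241)(4.95 − 12.9) = -1916 J; W(iii) = (143)(12.9 − 4.95) = 1137 J.
W_net = -1916 + 1137 = -779.1 J (the counter-clockwise enclosed area).

W_net ≈ -779 J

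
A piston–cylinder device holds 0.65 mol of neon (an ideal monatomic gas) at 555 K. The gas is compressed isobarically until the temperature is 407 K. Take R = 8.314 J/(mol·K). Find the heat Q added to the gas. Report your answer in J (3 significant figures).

Q ≈ -2000 J

Isobaric: W = nRΔT = (0.65)(8.314)(-148) = -799.8 J.
ΔU = nCᵥΔT with Cᵥ = 3R/2: ΔU = (0.65)(12.47)(-148) = -1200 J.
Q = ΔU + W = -1200 − 799.8 = -2000 J.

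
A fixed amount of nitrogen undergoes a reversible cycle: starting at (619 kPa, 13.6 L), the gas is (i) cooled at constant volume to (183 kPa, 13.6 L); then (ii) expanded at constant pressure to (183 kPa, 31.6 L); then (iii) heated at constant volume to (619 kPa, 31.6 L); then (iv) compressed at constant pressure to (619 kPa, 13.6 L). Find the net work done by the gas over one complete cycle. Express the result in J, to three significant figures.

W_net ≈ -7850 J

Constant-volume legs do no work.
W(ii) = (183)(31.6 − 13.6) = 3294 J; W(iv) = (619)(13.6 − 31.6) = -11142 J.
W_net = 3294 − 11142 = -7848 J (the counter-clockwise enclosed area).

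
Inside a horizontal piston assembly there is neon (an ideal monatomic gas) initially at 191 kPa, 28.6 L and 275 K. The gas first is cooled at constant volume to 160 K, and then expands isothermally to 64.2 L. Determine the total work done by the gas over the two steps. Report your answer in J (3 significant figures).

Step 1 (isochoric): W = 0 (constant volume).
After step 1: P = 111.1 kPa (V unchanged).
Step 2 (isothermal): W = P₁V₁ ln(V₂/V₁) = (3178) ln(64.2/28.6) = 2570 J.
W_total = 0 + 2570 = 2570 J.

W_total ≈ 2570 J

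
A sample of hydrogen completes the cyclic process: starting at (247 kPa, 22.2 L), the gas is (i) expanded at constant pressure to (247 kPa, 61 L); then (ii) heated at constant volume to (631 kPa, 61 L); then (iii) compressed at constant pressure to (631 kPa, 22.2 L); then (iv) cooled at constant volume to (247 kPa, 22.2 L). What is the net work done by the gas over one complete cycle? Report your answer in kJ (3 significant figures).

Constant-volume legs do no work.
W(i) = (247)(61 − 22.2) = 9584 J; W(iii) = (631)(22.2 − 61) = -24483 J.
W_net = 9584 − 24483 = -14899 J (the counter-clockwise enclosed area).

W_net ≈ -14.9 kJ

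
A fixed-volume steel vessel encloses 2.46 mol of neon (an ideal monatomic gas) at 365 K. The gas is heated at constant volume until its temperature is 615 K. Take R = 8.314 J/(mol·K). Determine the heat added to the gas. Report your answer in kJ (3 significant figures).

Q ≈ 7.67 kJ

Constant volume ⇒ W = 0, so Q = ΔU = nCᵥΔT with Cᵥ = 3R/2 = 12.47 J/(mol·K).
ΔU = (2.46)(12.47)(615 − 365) = 7670 J.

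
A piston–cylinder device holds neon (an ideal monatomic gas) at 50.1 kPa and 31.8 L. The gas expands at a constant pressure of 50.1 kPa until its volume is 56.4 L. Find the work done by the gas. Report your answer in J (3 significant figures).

W ≈ 1230 J

Isobaric: W = P ΔV.
W = (50.1 kPa)(56.4 − 31.8 L) = (50.1)(24.6) = 1232 J.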